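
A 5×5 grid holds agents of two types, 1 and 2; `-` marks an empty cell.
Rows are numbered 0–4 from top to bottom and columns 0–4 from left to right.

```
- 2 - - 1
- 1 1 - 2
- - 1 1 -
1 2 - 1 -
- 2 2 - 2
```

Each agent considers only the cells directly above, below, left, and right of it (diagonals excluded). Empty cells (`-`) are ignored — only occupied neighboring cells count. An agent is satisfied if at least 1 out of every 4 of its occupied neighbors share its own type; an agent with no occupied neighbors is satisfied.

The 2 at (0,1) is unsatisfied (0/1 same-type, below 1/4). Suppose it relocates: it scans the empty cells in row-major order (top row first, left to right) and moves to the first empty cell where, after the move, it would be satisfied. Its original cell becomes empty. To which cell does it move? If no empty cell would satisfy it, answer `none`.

Vacating (0,1). Empty cells in order:
  (0,0): 0/0 same-type → satisfied — stop here.

(0,0)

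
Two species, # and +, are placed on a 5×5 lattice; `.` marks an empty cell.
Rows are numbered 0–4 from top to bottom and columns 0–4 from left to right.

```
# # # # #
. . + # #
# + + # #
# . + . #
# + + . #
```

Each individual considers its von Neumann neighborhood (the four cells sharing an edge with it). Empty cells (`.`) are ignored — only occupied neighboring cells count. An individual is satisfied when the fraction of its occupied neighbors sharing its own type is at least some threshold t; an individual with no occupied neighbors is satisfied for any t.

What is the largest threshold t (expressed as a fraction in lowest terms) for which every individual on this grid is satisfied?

1/3

(0,0)# 1/1
(0,1)# 2/2
(0,2)# 2/3
(0,3)# 3/3
(0,4)# 2/2
(1,2)+ 1/3
(1,3)# 3/4
(1,4)# 3/3
(2,0)# 1/2
(2,1)+ 1/2
(2,2)+ 3/4
(2,3)# 2/3
(2,4)# 3/3
(3,0)# 2/2
(3,2)+ 2/2
(3,4)# 2/2
(4,0)# 1/2
(4,1)+ 1/2
(4,2)+ 2/2
(4,4)# 1/1
The smallest same-type fraction is 1/3 at (1,2), which reduces to 1/3. Any threshold above that leaves this individual unsatisfied.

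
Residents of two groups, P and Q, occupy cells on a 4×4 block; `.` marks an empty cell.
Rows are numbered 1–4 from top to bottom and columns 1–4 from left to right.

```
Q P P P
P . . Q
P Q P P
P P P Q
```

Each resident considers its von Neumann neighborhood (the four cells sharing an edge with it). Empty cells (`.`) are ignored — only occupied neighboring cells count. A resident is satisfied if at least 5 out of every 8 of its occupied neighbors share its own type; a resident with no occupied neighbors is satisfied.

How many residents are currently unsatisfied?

Row 1: (1,1)Q 0/2 not · (1,2)P 1/2 not · (1,3)P 2/2 satisfied · (1,4)P 1/2 not
Row 2: (2,1)P 1/2 not · (2,4)Q 0/2 not
Row 3: (3,1)P 2/3 satisfied · (3,2)Q 0/3 not · (3,3)P 2/3 satisfied · (3,4)P 1/3 not
Row 4: (4,1)P 2/2 satisfied · (4,2)P 2/3 satisfied · (4,3)P 2/3 satisfied · (4,4)Q 0/2 not
Unsatisfied: (1,1), (1,2), (1,4), (2,1), (2,4), (3,2), (3,4), (4,4) — 8 in total.

8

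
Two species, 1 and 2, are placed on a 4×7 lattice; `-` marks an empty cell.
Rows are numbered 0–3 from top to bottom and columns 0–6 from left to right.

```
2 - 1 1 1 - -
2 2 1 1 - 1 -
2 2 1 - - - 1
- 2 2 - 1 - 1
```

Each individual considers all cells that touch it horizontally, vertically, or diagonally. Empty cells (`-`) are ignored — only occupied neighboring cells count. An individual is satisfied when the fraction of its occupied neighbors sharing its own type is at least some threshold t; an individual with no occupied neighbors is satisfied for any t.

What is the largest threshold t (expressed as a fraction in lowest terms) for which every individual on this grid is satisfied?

1/3

(0,0)2 2/2
(0,2)1 3/4
(0,3)1 4/4
(0,4)1 3/3
(1,0)2 4/4
(1,1)2 4/7
(1,2)1 4/6
(1,3)1 5/5
(1,5)1 2/2
(2,0)2 4/4
(2,1)2 5/7
(2,2)1 2/6
(2,6)1 2/2
(3,1)2 3/4
(3,2)2 2/3
(3,4)1 — no occupied neighbors
(3,6)1 1/1
The smallest same-type fraction is 2/6 at (2,2), which reduces to 1/3. Any threshold above that leaves this individual unsatisfied.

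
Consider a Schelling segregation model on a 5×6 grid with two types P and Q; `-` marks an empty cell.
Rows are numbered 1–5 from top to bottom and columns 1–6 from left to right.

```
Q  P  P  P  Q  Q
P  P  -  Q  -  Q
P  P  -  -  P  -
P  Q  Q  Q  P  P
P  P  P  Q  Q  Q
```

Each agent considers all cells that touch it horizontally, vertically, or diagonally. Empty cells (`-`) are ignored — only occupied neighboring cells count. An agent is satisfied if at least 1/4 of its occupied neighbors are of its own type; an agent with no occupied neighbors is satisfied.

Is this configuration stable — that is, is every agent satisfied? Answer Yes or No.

(1,1)Q 0/3 not
(1,2)P 3/4 satisfied
(1,3)P 3/4 satisfied
(1,4)P 1/3 satisfied
(1,5)Q 3/4 satisfied
(1,6)Q 2/2 satisfied
(2,1)P 4/5 satisfied
(2,2)P 5/6 satisfied
(2,4)Q 1/4 satisfied
(2,6)Q 2/3 satisfied
(3,1)P 4/5 satisfied
(3,2)P 4/6 satisfied
(3,5)P 2/5 satisfied
(4,1)P 4/5 satisfied
(4,2)Q 1/7 not
(4,3)Q 3/6 satisfied
(4,4)Q 3/6 satisfied
(4,5)P 2/6 satisfied
(4,6)P 2/4 satisfied
(5,1)P 2/3 satisfied
(5,2)P 3/5 satisfied
(5,3)P 1/5 not
(5,4)Q 3/5 satisfied
(5,5)Q 3/5 satisfied
(5,6)Q 1/3 satisfied
For instance (1,1) has only 0/3 same-type neighbors, below 1/4.

No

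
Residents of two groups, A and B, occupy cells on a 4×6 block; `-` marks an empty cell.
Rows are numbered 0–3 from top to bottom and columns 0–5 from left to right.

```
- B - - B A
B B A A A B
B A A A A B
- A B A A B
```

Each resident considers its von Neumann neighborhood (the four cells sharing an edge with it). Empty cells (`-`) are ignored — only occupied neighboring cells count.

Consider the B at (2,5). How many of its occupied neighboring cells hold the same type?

2

Occupied neighbors of (2,5): (1,5)=B, (3,5)=B, (2,4)=A.
Same type (B): 2 of 3.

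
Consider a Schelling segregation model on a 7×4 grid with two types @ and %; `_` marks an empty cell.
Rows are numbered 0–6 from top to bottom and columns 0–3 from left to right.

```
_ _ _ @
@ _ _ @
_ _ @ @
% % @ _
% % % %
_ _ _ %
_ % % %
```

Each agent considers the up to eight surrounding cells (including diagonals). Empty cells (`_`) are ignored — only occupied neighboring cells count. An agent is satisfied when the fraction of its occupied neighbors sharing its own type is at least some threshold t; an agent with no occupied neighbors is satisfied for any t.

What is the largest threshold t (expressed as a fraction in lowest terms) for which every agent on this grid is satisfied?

(0,3)@ 1/1
(1,0)@ — no occupied neighbors
(1,3)@ 3/3
(2,2)@ 3/4
(2,3)@ 3/3
(3,0)% 3/3
(3,1)% 4/6
(3,2)@ 2/6
(4,0)% 3/3
(4,1)% 4/5
(4,2)% 4/5
(4,3)% 2/3
(5,3)% 4/4
(6,1)% 1/1
(6,2)% 3/3
(6,3)% 2/2
The smallest same-type fraction is 2/6 at (3,2), which reduces to 1/3. Any threshold above that leaves this agent unsatisfied.

1/3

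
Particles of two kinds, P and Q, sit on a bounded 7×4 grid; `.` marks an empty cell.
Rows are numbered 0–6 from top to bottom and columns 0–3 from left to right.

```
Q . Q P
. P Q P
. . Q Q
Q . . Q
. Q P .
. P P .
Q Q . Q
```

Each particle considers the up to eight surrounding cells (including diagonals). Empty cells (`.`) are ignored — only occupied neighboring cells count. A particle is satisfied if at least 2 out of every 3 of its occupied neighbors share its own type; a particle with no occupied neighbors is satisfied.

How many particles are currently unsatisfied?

Row 0: (0,0)Q 0/1 ✗ · (0,2)Q 1/4 ✗ · (0,3)P 1/3 ✗
Row 1: (1,1)P 0/4 ✗ · (1,2)Q 3/6 ✗ · (1,3)P 1/5 ✗
Row 2: (2,2)Q 3/5 ✗ · (2,3)Q 3/4 ✓
Row 3: (3,0)Q 1/1 ✓ · (3,3)Q 2/3 ✓
Row 4: (4,1)Q 1/4 ✗ · (4,2)P 2/4 ✗
Row 5: (5,1)P 2/5 ✗ · (5,2)P 2/5 ✗
Row 6: (6,0)Q 1/2 ✗ · (6,1)Q 1/3 ✗ · (6,3)Q 0/1 ✗
Unsatisfied: (0,0), (0,2), (0,3), (1,1), (1,2), (1,3), (2,2), (4,1), (4,2), (5,1), (5,2), (6,0), (6,1), (6,3) — 14 in total.

14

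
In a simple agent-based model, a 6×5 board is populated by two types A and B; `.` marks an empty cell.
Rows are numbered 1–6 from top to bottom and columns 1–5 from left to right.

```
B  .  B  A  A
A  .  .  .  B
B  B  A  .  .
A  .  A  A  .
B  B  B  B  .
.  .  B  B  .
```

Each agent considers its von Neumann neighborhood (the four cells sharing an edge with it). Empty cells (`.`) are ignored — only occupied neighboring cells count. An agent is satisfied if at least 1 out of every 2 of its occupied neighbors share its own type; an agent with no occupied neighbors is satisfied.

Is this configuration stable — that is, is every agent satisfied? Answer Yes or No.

Row 1: (1,1)B 0/1 not · (1,3)B 0/1 not · (1,4)A 1/2 satisfied · (1,5)A 1/2 satisfied
Row 2: (2,1)A 0/2 not · (2,5)B 0/1 not
Row 3: (3,1)B 1/3 not · (3,2)B 1/2 satisfied · (3,3)A 1/2 satisfied
Row 4: (4,1)A 0/2 not · (4,3)A 2/3 satisfied · (4,4)A 1/2 satisfied
Row 5: (5,1)B 1/2 satisfied · (5,2)B 2/2 satisfied · (5,3)B 3/4 satisfied · (5,4)B 2/3 satisfied
Row 6: (6,3)B 2/2 satisfied · (6,4)B 2/2 satisfied
For instance (1,1) has only 0/1 same-type neighbors, below 1/2.

No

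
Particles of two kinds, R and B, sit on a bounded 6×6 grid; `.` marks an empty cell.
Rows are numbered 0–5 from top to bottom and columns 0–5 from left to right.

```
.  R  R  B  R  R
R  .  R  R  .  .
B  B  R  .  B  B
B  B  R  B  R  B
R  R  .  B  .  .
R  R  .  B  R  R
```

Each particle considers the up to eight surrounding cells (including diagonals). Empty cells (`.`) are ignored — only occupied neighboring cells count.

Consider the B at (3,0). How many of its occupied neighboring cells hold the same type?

3

Occupied neighbors of (3,0): (2,0)=B, (2,1)=B, (3,1)=B, (4,0)=R, (4,1)=R.
Same type (B): 3 of 5.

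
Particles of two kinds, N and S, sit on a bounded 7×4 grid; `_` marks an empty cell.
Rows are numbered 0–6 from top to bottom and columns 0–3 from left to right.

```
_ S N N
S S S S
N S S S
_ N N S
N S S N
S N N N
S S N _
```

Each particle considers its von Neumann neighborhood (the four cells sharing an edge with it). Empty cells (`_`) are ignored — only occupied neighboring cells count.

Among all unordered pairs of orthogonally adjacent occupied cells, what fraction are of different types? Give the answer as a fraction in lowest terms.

1/2

Scan each occupied cell's neighbors to the right and below so each pair is counted once.
From row 0: 3 unlike of 5 pairs (running 3/5).
From row 1: 1 unlike of 7 pairs (running 4/12).
From row 2: 3 unlike of 6 pairs (running 7/18).
From row 3: 4 unlike of 5 pairs (running 11/23).
From row 4: 5 unlike of 7 pairs (running 16/30).
From row 5: 2 unlike of 6 pairs (running 18/36).
From row 6: 1 unlike of 2 pairs (running 19/38).
Total adjacent occupied pairs: 38; unlike-type pairs: 19.
19/38 reduces to 1/2.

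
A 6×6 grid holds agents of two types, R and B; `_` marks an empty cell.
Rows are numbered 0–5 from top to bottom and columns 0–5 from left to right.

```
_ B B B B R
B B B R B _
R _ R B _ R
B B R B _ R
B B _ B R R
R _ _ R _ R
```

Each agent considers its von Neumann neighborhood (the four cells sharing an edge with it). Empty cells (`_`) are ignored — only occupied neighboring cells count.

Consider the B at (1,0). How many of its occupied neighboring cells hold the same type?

Occupied neighbors of (1,0): (2,0)=R, (1,1)=B.
Same type (B): 1 of 2.

1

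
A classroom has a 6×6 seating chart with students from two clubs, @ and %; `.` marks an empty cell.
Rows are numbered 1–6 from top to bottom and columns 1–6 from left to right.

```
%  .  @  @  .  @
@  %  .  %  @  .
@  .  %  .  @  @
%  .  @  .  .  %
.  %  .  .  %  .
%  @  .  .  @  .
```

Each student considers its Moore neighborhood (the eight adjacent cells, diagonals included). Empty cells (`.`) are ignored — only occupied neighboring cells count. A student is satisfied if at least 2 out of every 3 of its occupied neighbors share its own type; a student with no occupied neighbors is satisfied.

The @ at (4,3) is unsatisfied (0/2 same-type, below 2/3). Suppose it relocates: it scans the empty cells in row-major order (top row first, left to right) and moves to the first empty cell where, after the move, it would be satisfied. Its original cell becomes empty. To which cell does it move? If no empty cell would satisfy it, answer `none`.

Vacating (4,3). Empty cells in order:
  (1,2): 2/4 same-type → still unsatisfied.
  (1,5): 3/4 same-type → satisfied — stop here.

(1,5)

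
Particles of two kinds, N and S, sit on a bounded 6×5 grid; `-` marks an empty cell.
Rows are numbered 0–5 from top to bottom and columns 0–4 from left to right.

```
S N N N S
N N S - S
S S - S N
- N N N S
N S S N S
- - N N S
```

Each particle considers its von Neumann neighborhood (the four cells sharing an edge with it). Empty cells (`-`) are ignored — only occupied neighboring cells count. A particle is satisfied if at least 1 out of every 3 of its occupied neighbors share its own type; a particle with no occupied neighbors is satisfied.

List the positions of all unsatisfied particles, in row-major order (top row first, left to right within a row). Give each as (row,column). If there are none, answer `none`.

(0,0), (1,2), (2,3), (2,4), (4,0), (4,2)

Row 0: (0,0)S 0/2 unhappy · (0,1)N 2/3 ok · (0,2)N 2/3 ok · (0,3)N 1/2 ok · (0,4)S 1/2 ok
Row 1: (1,0)N 1/3 ok · (1,1)N 2/4 ok · (1,2)S 0/2 unhappy · (1,4)S 1/2 ok
Row 2: (2,0)S 1/2 ok · (2,1)S 1/3 ok · (2,3)S 0/2 unhappy · (2,4)N 0/3 unhappy
Row 3: (3,1)N 1/3 ok · (3,2)N 2/3 ok · (3,3)N 2/4 ok · (3,4)S 1/3 ok
Row 4: (4,0)N 0/1 unhappy · (4,1)S 1/3 ok · (4,2)S 1/4 unhappy · (4,3)N 2/4 ok · (4,4)S 2/3 ok
Row 5: (5,2)N 1/2 ok · (5,3)N 2/3 ok · (5,4)S 1/2 ok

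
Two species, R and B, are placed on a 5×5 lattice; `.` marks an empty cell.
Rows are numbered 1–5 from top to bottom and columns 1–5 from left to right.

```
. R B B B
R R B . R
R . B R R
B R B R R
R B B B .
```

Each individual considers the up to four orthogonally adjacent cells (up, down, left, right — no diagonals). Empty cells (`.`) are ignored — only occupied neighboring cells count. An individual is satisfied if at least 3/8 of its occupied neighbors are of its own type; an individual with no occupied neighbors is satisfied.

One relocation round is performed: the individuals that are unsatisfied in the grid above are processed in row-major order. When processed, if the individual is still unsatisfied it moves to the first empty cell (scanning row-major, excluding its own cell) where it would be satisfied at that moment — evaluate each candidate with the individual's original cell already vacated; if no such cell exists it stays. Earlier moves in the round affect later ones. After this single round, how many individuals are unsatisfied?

1

Initially unsatisfied (in order): (4,1), (4,2), (5,1), (5,2).
  (4,1) → (2,4).
  (4,2) → (1,1).
  (5,1) → (3,2).
  (5,2): now satisfied by earlier moves; stays.
Resulting grid:
R R B B B
R R B B R
R R B R R
. . B R R
. B B B .
Unsatisfied now: (2,5).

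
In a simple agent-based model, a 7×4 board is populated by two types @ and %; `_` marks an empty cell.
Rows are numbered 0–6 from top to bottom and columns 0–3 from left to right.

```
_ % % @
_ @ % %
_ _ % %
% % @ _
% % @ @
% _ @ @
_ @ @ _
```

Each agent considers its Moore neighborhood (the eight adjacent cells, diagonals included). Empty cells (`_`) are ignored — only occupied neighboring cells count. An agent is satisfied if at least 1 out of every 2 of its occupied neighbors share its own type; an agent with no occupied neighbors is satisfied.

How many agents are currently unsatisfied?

(0,1)% 2/3 ✓
(0,2)% 3/5 ✓
(0,3)@ 0/3 ✗
(1,1)@ 0/4 ✗
(1,2)% 5/7 ✓
(1,3)% 4/5 ✓
(2,2)% 4/6 ✓
(2,3)% 3/4 ✓
(3,0)% 3/3 ✓
(3,1)% 4/6 ✓
(3,2)@ 2/6 ✗
(4,0)% 4/4 ✓
(4,1)% 4/7 ✓
(4,2)@ 4/6 ✓
(4,3)@ 4/4 ✓
(5,0)% 2/3 ✓
(5,2)@ 5/6 ✓
(5,3)@ 4/4 ✓
(6,1)@ 2/3 ✓
(6,2)@ 3/3 ✓
Unsatisfied: (0,3), (1,1), (3,2) — 3 in total.

3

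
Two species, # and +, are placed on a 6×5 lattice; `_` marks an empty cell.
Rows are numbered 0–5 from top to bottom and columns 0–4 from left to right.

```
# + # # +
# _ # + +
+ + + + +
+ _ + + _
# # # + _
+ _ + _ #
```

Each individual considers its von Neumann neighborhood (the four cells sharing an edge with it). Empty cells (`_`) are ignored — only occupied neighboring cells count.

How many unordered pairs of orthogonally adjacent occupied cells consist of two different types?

12

Scan each occupied cell's neighbors to the right and below so each pair is counted once.
From row 0: 4 unlike of 8 pairs (running 4/8).
From row 1: 3 unlike of 6 pairs (running 7/14).
From row 2: 0 unlike of 7 pairs (running 7/21).
From row 3: 2 unlike of 4 pairs (running 9/25).
From row 4: 3 unlike of 5 pairs (running 12/30).
Total adjacent occupied pairs: 30; unlike-type pairs: 12.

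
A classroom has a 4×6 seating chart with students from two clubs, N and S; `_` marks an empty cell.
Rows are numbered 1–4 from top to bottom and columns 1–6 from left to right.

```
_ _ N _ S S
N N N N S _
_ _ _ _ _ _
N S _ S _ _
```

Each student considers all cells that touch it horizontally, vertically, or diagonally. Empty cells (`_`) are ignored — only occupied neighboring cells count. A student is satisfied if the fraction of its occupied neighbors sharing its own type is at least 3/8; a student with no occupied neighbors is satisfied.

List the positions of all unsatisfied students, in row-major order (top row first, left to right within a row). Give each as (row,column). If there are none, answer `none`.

Row 1: (1,3)N 3/3 satisfied · (1,5)S 2/3 satisfied · (1,6)S 2/2 satisfied
Row 2: (2,1)N 1/1 satisfied · (2,2)N 3/3 satisfied · (2,3)N 3/3 satisfied · (2,4)N 2/4 satisfied · (2,5)S 2/3 satisfied
Row 4: (4,1)N 0/1 not · (4,2)S 0/1 not · (4,4)S 0/0 satisfied

(4,1), (4,2)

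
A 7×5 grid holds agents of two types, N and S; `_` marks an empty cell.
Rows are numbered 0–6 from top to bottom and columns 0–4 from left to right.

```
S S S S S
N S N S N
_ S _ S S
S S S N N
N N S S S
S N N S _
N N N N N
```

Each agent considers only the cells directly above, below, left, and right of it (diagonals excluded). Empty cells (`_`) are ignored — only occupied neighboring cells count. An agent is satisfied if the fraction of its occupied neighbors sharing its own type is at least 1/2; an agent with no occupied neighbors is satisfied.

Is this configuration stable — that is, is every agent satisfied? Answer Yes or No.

(0,0)S 1/2 satisfied
(0,1)S 3/3 satisfied
(0,2)S 2/3 satisfied
(0,3)S 3/3 satisfied
(0,4)S 1/2 satisfied
(1,0)N 0/2 not
(1,1)S 2/4 satisfied
(1,2)N 0/3 not
(1,3)S 2/4 satisfied
(1,4)N 0/3 not
(2,1)S 2/2 satisfied
(2,3)S 2/3 satisfied
(2,4)S 1/3 not
(3,0)S 1/2 satisfied
(3,1)S 3/4 satisfied
(3,2)S 2/3 satisfied
(3,3)N 1/4 not
(3,4)N 1/3 not
(4,0)N 1/3 not
(4,1)N 2/4 satisfied
(4,2)S 2/4 satisfied
(4,3)S 3/4 satisfied
(4,4)S 1/2 satisfied
(5,0)S 0/3 not
(5,1)N 3/4 satisfied
(5,2)N 2/4 satisfied
(5,3)S 1/3 not
(6,0)N 1/2 satisfied
(6,1)N 3/3 satisfied
(6,2)N 3/3 satisfied
(6,3)N 2/3 satisfied
(6,4)N 1/1 satisfied
For instance (1,0) has only 0/2 same-type neighbors, below 1/2.

No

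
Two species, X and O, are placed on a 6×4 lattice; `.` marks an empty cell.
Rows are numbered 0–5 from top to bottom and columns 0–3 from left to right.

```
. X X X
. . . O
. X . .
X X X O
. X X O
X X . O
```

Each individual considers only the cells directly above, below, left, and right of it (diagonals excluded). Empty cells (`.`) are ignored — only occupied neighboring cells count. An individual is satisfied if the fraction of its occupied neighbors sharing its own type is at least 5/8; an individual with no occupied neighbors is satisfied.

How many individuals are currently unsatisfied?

3

Row 0: (0,1)X 1/1 ok · (0,2)X 2/2 ok · (0,3)X 1/2 unhappy
Row 1: (1,3)O 0/1 unhappy
Row 2: (2,1)X 1/1 ok
Row 3: (3,0)X 1/1 ok · (3,1)X 4/4 ok · (3,2)X 2/3 ok · (3,3)O 1/2 unhappy
Row 4: (4,1)X 3/3 ok · (4,2)X 2/3 ok · (4,3)O 2/3 ok
Row 5: (5,0)X 1/1 ok · (5,1)X 2/2 ok · (5,3)O 1/1 ok
Unsatisfied: (0,3), (1,3), (3,3) — 3 in total.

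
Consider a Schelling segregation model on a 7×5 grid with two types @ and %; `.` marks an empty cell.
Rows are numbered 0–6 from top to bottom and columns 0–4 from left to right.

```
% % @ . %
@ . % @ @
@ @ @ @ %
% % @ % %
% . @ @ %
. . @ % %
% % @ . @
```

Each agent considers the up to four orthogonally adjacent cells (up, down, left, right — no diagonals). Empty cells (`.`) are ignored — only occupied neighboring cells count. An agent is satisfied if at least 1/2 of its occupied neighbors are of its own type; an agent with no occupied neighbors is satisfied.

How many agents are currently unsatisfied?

10

(0,0)% 1/2 ok
(0,1)% 1/2 ok
(0,2)@ 0/2 unhappy
(0,4)% 0/1 unhappy
(1,0)@ 1/2 ok
(1,2)% 0/3 unhappy
(1,3)@ 2/3 ok
(1,4)@ 1/3 unhappy
(2,0)@ 2/3 ok
(2,1)@ 2/3 ok
(2,2)@ 3/4 ok
(2,3)@ 2/4 ok
(2,4)% 1/3 unhappy
(3,0)% 2/3 ok
(3,1)% 1/3 unhappy
(3,2)@ 2/4 ok
(3,3)% 1/4 unhappy
(3,4)% 3/3 ok
(4,0)% 1/1 ok
(4,2)@ 3/3 ok
(4,3)@ 1/4 unhappy
(4,4)% 2/3 ok
(5,2)@ 2/3 ok
(5,3)% 1/3 unhappy
(5,4)% 2/3 ok
(6,0)% 1/1 ok
(6,1)% 1/2 ok
(6,2)@ 1/2 ok
(6,4)@ 0/1 unhappy
Unsatisfied: (0,2), (0,4), (1,2), (1,4), (2,4), (3,1), (3,3), (4,3), (5,3), (6,4) — 10 in total.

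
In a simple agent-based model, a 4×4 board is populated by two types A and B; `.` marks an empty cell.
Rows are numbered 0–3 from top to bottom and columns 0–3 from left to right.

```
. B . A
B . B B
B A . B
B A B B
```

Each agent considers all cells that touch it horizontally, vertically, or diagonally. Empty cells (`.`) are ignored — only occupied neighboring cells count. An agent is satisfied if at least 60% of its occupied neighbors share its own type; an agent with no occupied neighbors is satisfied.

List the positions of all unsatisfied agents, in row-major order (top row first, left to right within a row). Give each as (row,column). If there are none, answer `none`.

(0,3), (2,0), (2,1), (3,0), (3,1), (3,2)

Row 0: (0,1)B 2/2 satisfied · (0,3)A 0/2 not
Row 1: (1,0)B 2/3 satisfied · (1,2)B 3/5 satisfied · (1,3)B 2/3 satisfied
Row 2: (2,0)B 2/4 not · (2,1)A 1/6 not · (2,3)B 4/4 satisfied
Row 3: (3,0)B 1/3 not · (3,1)A 1/4 not · (3,2)B 2/4 not · (3,3)B 2/2 satisfied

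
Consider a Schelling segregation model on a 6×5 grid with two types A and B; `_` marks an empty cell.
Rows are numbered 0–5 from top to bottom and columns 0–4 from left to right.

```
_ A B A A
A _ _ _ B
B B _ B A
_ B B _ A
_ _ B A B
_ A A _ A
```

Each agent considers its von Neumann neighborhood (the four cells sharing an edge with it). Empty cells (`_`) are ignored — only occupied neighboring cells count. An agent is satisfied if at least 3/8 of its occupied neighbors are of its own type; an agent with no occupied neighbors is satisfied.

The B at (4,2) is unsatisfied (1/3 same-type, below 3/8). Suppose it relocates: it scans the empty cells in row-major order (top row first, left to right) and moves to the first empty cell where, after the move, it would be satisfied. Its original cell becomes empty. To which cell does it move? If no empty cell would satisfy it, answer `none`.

Vacating (4,2). Empty cells in order:
  (0,0): 0/2 same-type → still unsatisfied.
  (1,1): 1/3 same-type → still unsatisfied.
  (1,2): 1/1 same-type → satisfied — stop here.

(1,2)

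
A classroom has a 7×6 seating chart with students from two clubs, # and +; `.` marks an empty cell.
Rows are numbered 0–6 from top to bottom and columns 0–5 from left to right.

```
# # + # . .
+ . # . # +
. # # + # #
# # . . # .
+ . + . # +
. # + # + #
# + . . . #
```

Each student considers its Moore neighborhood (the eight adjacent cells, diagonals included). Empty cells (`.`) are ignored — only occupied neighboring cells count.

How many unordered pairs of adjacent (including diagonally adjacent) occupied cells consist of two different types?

Scan each occupied cell's neighbors to the right and below (and the two forward diagonals) so each pair is counted once.
From row 0: 5 unlike of 9 pairs (running 5/9).
From row 1: 6 unlike of 10 pairs (running 11/19).
From row 2: 3 unlike of 10 pairs (running 14/29).
From row 3: 4 unlike of 6 pairs (running 18/35).
From row 4: 6 unlike of 10 pairs (running 24/45).
From row 5: 6 unlike of 9 pairs (running 30/54).
From row 6: 1 unlike of 1 pairs (running 31/55).
Total adjacent occupied pairs: 55; unlike-type pairs: 31.

31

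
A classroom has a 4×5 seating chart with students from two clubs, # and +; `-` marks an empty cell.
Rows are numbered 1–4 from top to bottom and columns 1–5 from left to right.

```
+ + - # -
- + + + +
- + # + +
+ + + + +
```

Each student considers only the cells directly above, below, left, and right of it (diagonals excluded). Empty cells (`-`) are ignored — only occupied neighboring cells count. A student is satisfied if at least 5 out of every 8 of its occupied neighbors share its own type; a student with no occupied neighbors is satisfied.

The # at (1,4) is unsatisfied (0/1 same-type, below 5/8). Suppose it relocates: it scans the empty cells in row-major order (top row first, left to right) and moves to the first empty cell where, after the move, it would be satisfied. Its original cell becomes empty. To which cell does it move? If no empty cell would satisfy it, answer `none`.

Vacating (1,4). Empty cells in order:
  (1,3): 0/2 same-type → still unsatisfied.
  (1,5): 0/1 same-type → still unsatisfied.
  (2,1): 0/2 same-type → still unsatisfied.
  (3,1): 0/2 same-type → still unsatisfied.

none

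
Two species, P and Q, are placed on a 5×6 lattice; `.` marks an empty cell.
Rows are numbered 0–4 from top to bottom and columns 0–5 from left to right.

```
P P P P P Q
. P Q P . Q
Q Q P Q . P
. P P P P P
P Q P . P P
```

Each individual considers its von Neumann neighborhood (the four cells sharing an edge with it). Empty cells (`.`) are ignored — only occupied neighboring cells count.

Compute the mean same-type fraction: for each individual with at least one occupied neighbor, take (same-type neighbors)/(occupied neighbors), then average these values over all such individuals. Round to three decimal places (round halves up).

0.573

Row 0: (0,0)P 1/1 · (0,1)P 3/3 · (0,2)P 2/3 · (0,3)P 3/3 · (0,4)P 1/2 · (0,5)Q 1/2
Row 1: (1,1)P 1/3 · (1,2)Q 0/4 · (1,3)P 1/3 · (1,5)Q 1/2
Row 2: (2,0)Q 1/1 · (2,1)Q 1/4 · (2,2)P 1/4 · (2,3)Q 0/3 · (2,5)P 1/2
Row 3: (3,1)P 1/3 · (3,2)P 4/4 · (3,3)P 2/3 · (3,4)P 3/3 · (3,5)P 3/3
Row 4: (4,0)P 0/1 · (4,1)Q 0/3 · (4,2)P 1/2 · (4,4)P 2/2 · (4,5)P 2/2
Sum over 25 individuals: 1/1 + 3/3 + 2/3 + 3/3 + 1/2 + 1/2 + 1/3 + 0/4 + 1/3 + 1/2 + 1/1 + 1/4 + 1/4 + 0/3 + 1/2 + 1/3 + 4/4 + 2/3 + 3/3 + 3/3 + 0/1 + 0/3 + 1/2 + 2/2 + 2/2 = 43/3; mean = 43/3 ÷ 25 = 43/75 = 0.573333… → 0.573.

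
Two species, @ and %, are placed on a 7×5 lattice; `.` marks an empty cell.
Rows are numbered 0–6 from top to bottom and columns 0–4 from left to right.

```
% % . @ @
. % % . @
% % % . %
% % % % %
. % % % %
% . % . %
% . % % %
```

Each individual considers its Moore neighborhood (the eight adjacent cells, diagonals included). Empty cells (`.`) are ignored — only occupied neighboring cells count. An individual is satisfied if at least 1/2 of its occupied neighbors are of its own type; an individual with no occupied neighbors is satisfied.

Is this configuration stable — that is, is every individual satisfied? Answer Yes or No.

Row 0: (0,0)% 2/2 satisfied · (0,1)% 3/3 satisfied · (0,3)@ 2/3 satisfied · (0,4)@ 2/2 satisfied
Row 1: (1,1)% 6/6 satisfied · (1,2)% 4/5 satisfied · (1,4)@ 2/3 satisfied
Row 2: (2,0)% 4/4 satisfied · (2,1)% 7/7 satisfied · (2,2)% 6/6 satisfied · (2,4)% 2/3 satisfied
Row 3: (3,0)% 4/4 satisfied · (3,1)% 7/7 satisfied · (3,2)% 7/7 satisfied · (3,3)% 7/7 satisfied · (3,4)% 4/4 satisfied
Row 4: (4,1)% 6/6 satisfied · (4,2)% 6/6 satisfied · (4,3)% 7/7 satisfied · (4,4)% 4/4 satisfied
Row 5: (5,0)% 2/2 satisfied · (5,2)% 5/5 satisfied · (5,4)% 4/4 satisfied
Row 6: (6,0)% 1/1 satisfied · (6,2)% 2/2 satisfied · (6,3)% 4/4 satisfied · (6,4)% 2/2 satisfied
All meet the threshold, so the configuration is stable.

Yes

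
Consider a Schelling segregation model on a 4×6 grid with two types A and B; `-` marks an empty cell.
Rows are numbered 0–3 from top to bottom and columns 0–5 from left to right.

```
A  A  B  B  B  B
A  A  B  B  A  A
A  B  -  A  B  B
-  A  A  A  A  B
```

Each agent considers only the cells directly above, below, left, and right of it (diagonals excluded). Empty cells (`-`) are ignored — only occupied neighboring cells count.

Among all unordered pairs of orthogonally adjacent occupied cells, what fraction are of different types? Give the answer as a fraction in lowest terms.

7/16

Scan each occupied cell's neighbors to the right and below so each pair is counted once.
From row 0: 3 unlike of 11 pairs (running 3/11).
From row 1: 6 unlike of 10 pairs (running 9/21).
From row 2: 4 unlike of 7 pairs (running 13/28).
From row 3: 1 unlike of 4 pairs (running 14/32).
Total adjacent occupied pairs: 32; unlike-type pairs: 14.
14/32 reduces to 7/16.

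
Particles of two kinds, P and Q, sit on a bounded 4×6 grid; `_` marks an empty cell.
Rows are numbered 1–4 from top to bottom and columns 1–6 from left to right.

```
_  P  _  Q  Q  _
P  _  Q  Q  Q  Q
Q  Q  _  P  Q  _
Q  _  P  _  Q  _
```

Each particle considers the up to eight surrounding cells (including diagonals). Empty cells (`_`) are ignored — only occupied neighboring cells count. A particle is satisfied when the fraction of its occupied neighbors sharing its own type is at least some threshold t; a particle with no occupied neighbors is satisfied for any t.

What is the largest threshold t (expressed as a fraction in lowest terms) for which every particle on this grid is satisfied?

1/6

Row 1: (1,2)P 1/2 · (1,4)Q 4/4 · (1,5)Q 4/4
Row 2: (2,1)P 1/3 · (2,3)Q 3/5 · (2,4)Q 5/6 · (2,5)Q 5/6 · (2,6)Q 3/3
Row 3: (3,1)Q 2/3 · (3,2)Q 3/5 · (3,4)P 1/6 · (3,5)Q 4/5
Row 4: (4,1)Q 2/2 · (4,3)P 1/2 · (4,5)Q 1/2
The smallest same-type fraction is 1/6 at (3,4), which reduces to 1/6. Any threshold above that leaves this particle unsatisfied.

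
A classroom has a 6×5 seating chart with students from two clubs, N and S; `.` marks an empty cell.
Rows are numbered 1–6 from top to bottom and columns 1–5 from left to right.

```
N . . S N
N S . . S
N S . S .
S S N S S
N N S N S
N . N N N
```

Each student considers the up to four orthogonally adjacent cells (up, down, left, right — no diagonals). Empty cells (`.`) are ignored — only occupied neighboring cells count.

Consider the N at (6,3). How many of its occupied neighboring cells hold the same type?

1

Occupied neighbors of (6,3): (5,3)=S, (6,4)=N.
Same type (N): 1 of 2.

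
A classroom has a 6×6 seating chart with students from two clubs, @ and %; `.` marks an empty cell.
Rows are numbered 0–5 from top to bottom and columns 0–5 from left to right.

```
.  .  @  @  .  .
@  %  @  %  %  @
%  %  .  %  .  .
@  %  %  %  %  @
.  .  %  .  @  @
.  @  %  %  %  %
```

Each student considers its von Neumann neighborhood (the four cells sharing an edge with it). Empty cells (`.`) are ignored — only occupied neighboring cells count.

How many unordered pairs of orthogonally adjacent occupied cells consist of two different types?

13

Scan each occupied cell's neighbors to the right and below so each pair is counted once.
Row 0: @(0,2)–@(0,3)= @(0,2)–@(1,2)= @(0,3)–%(1,3)≠  → 1/3 unlike.
Row 1: @(1,0)–%(1,1)≠ @(1,0)–%(2,0)≠ %(1,1)–@(1,2)≠ %(1,1)–%(2,1)= @(1,2)–%(1,3)≠ %(1,3)–%(1,4)= %(1,3)–%(2,3)= %(1,4)–@(1,5)≠  → 5/8 unlike.
Row 2: %(2,0)–%(2,1)= %(2,0)–@(3,0)≠ %(2,1)–%(3,1)= %(2,3)–%(3,3)=  → 1/4 unlike.
Row 3: @(3,0)–%(3,1)≠ %(3,1)–%(3,2)= %(3,2)–%(3,3)= %(3,2)–%(4,2)= %(3,3)–%(3,4)= %(3,4)–@(3,5)≠ %(3,4)–@(4,4)≠ @(3,5)–@(4,5)=  → 3/8 unlike.
Row 4: %(4,2)–%(5,2)= @(4,4)–@(4,5)= @(4,4)–%(5,4)≠ @(4,5)–%(5,5)≠  → 2/4 unlike.
Row 5: @(5,1)–%(5,2)≠ %(5,2)–%(5,3)= %(5,3)–%(5,4)= %(5,4)–%(5,5)=  → 1/4 unlike.
Total adjacent occupied pairs: 31; unlike-type pairs: 13.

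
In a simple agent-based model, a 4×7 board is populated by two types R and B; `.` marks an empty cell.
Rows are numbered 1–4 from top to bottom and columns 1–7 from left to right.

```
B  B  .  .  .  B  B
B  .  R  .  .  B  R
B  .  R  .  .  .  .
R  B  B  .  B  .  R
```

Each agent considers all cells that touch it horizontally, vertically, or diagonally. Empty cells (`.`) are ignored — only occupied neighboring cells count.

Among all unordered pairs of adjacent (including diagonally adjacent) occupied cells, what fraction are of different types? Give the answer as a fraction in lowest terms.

Scan each occupied cell's neighbors to the right and below (and the two forward diagonals) so each pair is counted once.
Row 1: B(1,1)–B(1,2)= B(1,1)–B(2,1)= B(1,2)–R(2,3)≠ B(1,2)–B(2,1)= B(1,6)–B(1,7)= B(1,6)–B(2,6)= B(1,6)–R(2,7)≠ B(1,7)–R(2,7)≠ B(1,7)–B(2,6)=  → 3/9 unlike.
Row 2: B(2,1)–B(3,1)= R(2,3)–R(3,3)= B(2,6)–R(2,7)≠  → 1/3 unlike.
Row 3: B(3,1)–R(4,1)≠ B(3,1)–B(4,2)= R(3,3)–B(4,3)≠ R(3,3)–B(4,2)≠  → 3/4 unlike.
Row 4: R(4,1)–B(4,2)≠ B(4,2)–B(4,3)=  → 1/2 unlike.
Total adjacent occupied pairs: 18; unlike-type pairs: 8.
8/18 reduces to 4/9.

4/9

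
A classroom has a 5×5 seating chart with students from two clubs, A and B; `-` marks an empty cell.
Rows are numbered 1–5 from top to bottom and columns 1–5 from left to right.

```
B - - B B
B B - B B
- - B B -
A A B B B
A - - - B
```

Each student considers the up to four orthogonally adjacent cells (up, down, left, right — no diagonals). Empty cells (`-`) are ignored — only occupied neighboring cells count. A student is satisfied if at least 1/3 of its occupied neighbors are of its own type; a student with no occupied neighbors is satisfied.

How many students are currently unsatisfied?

Row 1: (1,1)B 1/1 ✓ · (1,4)B 2/2 ✓ · (1,5)B 2/2 ✓
Row 2: (2,1)B 2/2 ✓ · (2,2)B 1/1 ✓ · (2,4)B 3/3 ✓ · (2,5)B 2/2 ✓
Row 3: (3,3)B 2/2 ✓ · (3,4)B 3/3 ✓
Row 4: (4,1)A 2/2 ✓ · (4,2)A 1/2 ✓ · (4,3)B 2/3 ✓ · (4,4)B 3/3 ✓ · (4,5)B 2/2 ✓
Row 5: (5,1)A 1/1 ✓ · (5,5)B 1/1 ✓
Every one meets the threshold.

0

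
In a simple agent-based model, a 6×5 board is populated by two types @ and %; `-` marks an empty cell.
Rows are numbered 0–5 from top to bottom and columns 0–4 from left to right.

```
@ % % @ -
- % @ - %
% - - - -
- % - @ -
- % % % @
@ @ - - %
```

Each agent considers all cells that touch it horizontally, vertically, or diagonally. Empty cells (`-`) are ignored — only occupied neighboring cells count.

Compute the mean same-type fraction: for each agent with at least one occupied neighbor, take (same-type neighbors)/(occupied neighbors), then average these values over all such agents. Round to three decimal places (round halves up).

(0,0)@ 0/2
(0,1)% 2/4
(0,2)% 2/4
(0,3)@ 1/3
(1,1)% 3/5
(1,2)@ 1/4
(1,4)% 0/1
(2,0)% 2/2
(3,1)% 3/3
(3,3)@ 1/3
(4,1)% 2/4
(4,2)% 3/5
(4,3)% 2/4
(4,4)@ 1/3
(5,0)@ 1/2
(5,1)@ 1/3
(5,4)% 1/2
Sum over 17 agents: 0/2 + 2/4 + 2/4 + 1/3 + 3/5 + 1/4 + 0/1 + 2/2 + 3/3 + 1/3 + 2/4 + 3/5 + 2/4 + 1/3 + 1/2 + 1/3 + 1/2 = 467/60; mean = 467/60 ÷ 17 = 467/1020 = 0.457843… → 0.458.

0.458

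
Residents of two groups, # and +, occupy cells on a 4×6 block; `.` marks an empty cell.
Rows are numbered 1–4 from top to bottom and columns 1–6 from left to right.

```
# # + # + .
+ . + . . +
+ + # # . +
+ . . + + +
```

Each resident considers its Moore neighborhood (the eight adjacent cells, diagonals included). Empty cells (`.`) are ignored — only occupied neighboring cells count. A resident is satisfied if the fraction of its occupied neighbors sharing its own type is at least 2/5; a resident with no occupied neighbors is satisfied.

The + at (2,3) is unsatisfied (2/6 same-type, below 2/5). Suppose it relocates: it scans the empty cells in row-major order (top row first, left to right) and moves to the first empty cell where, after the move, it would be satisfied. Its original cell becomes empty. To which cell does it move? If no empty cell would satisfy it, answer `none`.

Vacating (2,3). Empty cells in order:
  (1,6): 2/2 same-type → satisfied — stop here.

(1,6)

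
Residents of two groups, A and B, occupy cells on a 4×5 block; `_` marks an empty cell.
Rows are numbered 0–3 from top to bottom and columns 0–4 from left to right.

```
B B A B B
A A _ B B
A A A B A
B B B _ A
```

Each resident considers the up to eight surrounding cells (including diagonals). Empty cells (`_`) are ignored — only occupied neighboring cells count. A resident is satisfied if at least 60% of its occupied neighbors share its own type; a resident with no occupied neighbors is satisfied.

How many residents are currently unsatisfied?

12

(0,0)B 1/3 not
(0,1)B 1/4 not
(0,2)A 1/4 not
(0,3)B 3/4 satisfied
(0,4)B 3/3 satisfied
(1,0)A 3/5 satisfied
(1,1)A 5/7 satisfied
(1,3)B 4/7 not
(1,4)B 4/5 satisfied
(2,0)A 3/5 satisfied
(2,1)A 4/7 not
(2,2)A 2/6 not
(2,3)B 3/6 not
(2,4)A 1/4 not
(3,0)B 1/3 not
(3,1)B 2/5 not
(3,2)B 2/4 not
(3,4)A 1/2 not
Unsatisfied: (0,0), (0,1), (0,2), (1,3), (2,1), (2,2), (2,3), (2,4), (3,0), (3,1), (3,2), (3,4) — 12 in total.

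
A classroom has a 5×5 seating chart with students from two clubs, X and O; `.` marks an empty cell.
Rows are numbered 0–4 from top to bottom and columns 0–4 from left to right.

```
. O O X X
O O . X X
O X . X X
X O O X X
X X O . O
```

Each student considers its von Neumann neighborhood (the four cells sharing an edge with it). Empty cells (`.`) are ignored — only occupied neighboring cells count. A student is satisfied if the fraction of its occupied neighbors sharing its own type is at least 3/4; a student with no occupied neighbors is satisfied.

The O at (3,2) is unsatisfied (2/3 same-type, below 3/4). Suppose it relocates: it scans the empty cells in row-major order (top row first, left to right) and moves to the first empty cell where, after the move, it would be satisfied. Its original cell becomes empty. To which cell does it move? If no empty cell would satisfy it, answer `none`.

(0,0)

Vacating (3,2). Empty cells in order:
  (0,0): 2/2 same-type → satisfied — stop here.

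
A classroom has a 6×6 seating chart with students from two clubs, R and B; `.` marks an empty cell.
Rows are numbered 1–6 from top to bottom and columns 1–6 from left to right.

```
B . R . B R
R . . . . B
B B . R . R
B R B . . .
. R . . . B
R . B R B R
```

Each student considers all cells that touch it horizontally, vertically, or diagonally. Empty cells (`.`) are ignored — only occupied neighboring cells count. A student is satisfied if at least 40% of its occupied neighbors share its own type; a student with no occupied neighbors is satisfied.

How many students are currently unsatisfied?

(1,1)B 0/1 ✗
(1,3)R 0/0 ✓
(1,5)B 1/2 ✓
(1,6)R 0/2 ✗
(2,1)R 0/3 ✗
(2,6)B 1/3 ✗
(3,1)B 2/4 ✓
(3,2)B 3/5 ✓
(3,4)R 0/1 ✗
(3,6)R 0/1 ✗
(4,1)B 2/4 ✓
(4,2)R 1/5 ✗
(4,3)B 1/4 ✗
(5,2)R 2/5 ✓
(5,6)B 1/2 ✓
(6,1)R 1/1 ✓
(6,3)B 0/2 ✗
(6,4)R 0/2 ✗
(6,5)B 1/3 ✗
(6,6)R 0/2 ✗
Unsatisfied: (1,1), (1,6), (2,1), (2,6), (3,4), (3,6), (4,2), (4,3), (6,3), (6,4), (6,5), (6,6) — 12 in total.

12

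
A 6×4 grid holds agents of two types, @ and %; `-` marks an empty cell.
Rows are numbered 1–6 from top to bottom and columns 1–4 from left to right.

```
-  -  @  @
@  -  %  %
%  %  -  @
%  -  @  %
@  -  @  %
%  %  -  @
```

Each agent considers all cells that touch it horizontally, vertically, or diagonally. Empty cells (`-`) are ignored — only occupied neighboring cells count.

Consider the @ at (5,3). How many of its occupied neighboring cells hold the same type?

2

Occupied neighbors of (5,3): (4,3)=@, (4,4)=%, (5,4)=%, (6,2)=%, (6,4)=@.
Same type (@): 2 of 5.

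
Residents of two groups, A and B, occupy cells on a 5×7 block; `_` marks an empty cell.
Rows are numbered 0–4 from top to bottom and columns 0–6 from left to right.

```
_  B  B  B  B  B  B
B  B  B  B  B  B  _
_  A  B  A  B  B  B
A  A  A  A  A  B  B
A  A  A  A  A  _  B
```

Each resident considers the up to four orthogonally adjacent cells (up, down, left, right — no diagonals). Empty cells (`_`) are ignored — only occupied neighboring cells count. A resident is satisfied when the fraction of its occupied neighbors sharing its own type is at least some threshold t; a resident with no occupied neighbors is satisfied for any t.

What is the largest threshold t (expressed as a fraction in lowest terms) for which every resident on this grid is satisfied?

1/4

(0,1)B 2/2
(0,2)B 3/3
(0,3)B 3/3
(0,4)B 3/3
(0,5)B 3/3
(0,6)B 1/1
(1,0)B 1/1
(1,1)B 3/4
(1,2)B 4/4
(1,3)B 3/4
(1,4)B 4/4
(1,5)B 3/3
(2,1)A 1/3
(2,2)B 1/4
(2,3)A 1/4
(2,4)B 2/4
(2,5)B 4/4
(2,6)B 2/2
(3,0)A 2/2
(3,1)A 4/4
(3,2)A 3/4
(3,3)A 4/4
(3,4)A 2/4
(3,5)B 2/3
(3,6)B 3/3
(4,0)A 2/2
(4,1)A 3/3
(4,2)A 3/3
(4,3)A 3/3
(4,4)A 2/2
(4,6)B 1/1
The smallest same-type fraction is 1/4 at (2,2), which reduces to 1/4. Any threshold above that leaves this resident unsatisfied.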